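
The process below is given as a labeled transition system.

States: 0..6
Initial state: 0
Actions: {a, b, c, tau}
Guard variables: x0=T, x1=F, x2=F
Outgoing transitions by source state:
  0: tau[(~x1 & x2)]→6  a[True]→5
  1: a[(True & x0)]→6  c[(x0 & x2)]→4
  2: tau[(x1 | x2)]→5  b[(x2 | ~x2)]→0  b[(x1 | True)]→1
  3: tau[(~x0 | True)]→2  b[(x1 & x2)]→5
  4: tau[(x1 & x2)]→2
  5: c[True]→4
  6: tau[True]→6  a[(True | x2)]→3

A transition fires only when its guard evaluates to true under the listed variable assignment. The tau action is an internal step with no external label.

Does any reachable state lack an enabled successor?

R = {0,4,5}
  0: a→5  [1 out]
  4: ∅  [STUCK]
  5: c→4  [1 out]
Path to 4: a·c

Answer: DEADLOCK at state 4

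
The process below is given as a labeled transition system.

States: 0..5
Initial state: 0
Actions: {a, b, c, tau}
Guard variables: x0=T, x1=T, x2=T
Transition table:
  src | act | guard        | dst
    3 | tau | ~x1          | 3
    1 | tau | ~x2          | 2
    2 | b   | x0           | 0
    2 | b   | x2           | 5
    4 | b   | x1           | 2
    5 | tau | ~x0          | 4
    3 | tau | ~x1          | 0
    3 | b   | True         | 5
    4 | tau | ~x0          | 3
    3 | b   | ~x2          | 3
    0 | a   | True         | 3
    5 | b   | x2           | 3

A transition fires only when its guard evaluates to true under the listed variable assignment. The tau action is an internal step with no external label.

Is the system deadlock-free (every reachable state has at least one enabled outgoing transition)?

Answer: DEADLOCK-FREE

Working:
R = {0,3,5}
  0: a→3  [deg 1]
  3: b→5  [deg 1]
  5: b→3  [deg 1]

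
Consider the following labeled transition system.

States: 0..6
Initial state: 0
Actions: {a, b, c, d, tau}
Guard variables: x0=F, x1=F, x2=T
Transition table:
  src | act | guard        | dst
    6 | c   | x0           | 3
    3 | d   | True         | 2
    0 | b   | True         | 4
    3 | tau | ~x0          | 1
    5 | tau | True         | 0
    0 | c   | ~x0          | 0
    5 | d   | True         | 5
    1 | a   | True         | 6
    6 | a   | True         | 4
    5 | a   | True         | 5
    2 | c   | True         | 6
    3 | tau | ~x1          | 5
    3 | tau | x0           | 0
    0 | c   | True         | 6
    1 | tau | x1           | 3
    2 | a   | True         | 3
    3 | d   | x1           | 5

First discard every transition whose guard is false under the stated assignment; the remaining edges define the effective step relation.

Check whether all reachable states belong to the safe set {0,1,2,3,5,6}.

Inv-set: {0,1,2,3,5,6}
Reach set: {0,4,6}
  0: safe
  4: outside
  6: safe
witness against invariant: b → 4

Answer: INVARIANT VIOLATED at state 4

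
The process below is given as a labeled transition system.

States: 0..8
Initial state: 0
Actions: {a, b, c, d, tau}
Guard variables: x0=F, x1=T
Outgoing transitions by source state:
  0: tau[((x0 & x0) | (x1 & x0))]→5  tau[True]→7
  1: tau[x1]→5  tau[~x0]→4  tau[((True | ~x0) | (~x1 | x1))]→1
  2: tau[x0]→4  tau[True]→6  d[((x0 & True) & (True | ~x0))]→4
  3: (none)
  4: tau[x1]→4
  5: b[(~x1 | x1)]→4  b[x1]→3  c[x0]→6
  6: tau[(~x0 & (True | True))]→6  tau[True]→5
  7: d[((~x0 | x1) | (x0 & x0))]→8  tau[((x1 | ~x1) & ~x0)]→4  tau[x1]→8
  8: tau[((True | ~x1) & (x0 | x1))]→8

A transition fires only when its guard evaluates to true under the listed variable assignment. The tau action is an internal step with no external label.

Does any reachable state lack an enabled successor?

Reachable = {0,4,7,8}
  0: tau→7  [1 out]
  4: tau→4  [1 out]
  7: d→8  tau→4  tau→8  [3 out]
  8: tau→8  [1 out]

Answer: DEADLOCK-FREE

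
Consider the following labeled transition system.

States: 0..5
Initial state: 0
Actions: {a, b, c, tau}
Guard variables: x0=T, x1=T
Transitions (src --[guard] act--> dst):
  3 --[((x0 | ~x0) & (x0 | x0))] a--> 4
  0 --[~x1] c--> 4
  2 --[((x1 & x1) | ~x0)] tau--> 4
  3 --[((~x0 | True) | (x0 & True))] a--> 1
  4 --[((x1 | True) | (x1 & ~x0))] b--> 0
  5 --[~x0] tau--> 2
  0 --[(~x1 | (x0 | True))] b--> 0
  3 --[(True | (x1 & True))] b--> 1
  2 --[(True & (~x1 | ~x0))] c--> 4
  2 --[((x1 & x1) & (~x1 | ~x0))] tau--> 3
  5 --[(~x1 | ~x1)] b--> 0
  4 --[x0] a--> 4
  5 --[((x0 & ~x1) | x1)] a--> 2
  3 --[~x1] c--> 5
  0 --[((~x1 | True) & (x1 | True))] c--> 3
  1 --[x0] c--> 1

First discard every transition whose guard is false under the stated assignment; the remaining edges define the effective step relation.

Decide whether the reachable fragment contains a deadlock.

Answer: DEADLOCK-FREE

Working:
Reach set: {0,1,3,4}
  0: b→0  c→3  [2 out]
  1: c→1  [1 out]
  3: a→1  a→4  b→1  [3 out]
  4: a→4  b→0  [2 out]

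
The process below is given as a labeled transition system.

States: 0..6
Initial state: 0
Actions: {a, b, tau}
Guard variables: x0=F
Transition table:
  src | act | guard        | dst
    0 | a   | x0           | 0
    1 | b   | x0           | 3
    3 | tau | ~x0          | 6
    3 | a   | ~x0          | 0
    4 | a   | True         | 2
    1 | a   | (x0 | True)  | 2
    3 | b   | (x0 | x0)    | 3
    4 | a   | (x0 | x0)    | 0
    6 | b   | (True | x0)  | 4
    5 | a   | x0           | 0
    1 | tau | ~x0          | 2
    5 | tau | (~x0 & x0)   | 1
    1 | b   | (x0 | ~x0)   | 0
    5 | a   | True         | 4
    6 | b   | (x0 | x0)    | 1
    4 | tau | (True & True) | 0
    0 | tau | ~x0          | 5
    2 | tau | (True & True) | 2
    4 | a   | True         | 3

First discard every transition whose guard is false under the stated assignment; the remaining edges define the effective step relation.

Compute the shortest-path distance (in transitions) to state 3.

Answer: 3

Analysis:
Breadth-first toward 3:
  Layer 0: {0}
  Layer 1: {5}
  Layer 2: {4}
  Layer 3: {2,3}
first hit 3 at d=3 via tau·a·a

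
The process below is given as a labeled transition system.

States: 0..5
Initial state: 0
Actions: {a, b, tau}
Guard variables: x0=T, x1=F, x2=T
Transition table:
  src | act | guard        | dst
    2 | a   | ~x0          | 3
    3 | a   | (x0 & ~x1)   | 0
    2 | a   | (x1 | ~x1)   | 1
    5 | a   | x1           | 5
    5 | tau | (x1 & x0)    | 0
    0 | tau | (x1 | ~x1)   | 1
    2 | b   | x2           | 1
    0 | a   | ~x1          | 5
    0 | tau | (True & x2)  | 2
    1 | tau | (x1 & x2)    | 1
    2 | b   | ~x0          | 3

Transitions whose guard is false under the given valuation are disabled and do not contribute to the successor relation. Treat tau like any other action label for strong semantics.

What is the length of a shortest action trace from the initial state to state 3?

Breadth-first toward 3:
  Layer 0: {0}
  Layer 1: {1,2,5}
3 never appears.

Answer: UNREACHABLE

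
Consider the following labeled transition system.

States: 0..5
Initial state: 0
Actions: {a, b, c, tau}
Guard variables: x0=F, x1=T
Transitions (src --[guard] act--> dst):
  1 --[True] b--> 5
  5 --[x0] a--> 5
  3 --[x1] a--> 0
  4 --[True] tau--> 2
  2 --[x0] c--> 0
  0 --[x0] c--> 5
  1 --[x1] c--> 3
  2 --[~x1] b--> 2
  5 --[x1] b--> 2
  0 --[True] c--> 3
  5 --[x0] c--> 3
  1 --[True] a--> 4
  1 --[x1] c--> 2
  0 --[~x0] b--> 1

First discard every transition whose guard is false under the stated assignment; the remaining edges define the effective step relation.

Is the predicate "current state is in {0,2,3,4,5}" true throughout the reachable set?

Inv-set: {0,2,3,4,5}
Reachable = {0,1,2,3,4,5}
  0: ok
  1: ✗ unsafe
  2: ok
  3: ok
  4: ok
  5: ok
witness against invariant: b → 1

Answer: INVARIANT VIOLATED at state 1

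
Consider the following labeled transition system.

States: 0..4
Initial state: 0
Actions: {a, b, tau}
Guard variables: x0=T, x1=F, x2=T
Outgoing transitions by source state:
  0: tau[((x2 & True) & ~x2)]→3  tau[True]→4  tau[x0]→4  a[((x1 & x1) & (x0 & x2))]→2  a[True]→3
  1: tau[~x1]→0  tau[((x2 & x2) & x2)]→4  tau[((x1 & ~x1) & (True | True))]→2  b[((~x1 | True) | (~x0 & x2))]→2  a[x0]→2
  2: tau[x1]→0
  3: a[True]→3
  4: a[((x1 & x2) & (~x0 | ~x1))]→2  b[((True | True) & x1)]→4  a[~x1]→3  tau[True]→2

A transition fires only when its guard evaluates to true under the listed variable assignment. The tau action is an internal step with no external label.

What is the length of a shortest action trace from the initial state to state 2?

Layered search for 2:
  depth 0: {0}
  depth 1: {3,4}
  depth 2: {2}
first hit 2 at d=2 via tau·tau

Answer: 2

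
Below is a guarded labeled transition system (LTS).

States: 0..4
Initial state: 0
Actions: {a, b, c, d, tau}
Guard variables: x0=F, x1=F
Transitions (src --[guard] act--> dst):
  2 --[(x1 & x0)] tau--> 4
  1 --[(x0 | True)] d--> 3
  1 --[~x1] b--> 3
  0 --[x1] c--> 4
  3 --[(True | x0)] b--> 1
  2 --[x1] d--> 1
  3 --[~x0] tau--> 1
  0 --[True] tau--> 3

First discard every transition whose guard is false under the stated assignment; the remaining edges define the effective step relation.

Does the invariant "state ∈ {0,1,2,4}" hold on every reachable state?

Allowed set {0,1,2,4}
R = {0,1,3}
  0: ✓
  1: ✓
  3: outside
witness against invariant: tau → 3

Answer: INVARIANT VIOLATED at state 3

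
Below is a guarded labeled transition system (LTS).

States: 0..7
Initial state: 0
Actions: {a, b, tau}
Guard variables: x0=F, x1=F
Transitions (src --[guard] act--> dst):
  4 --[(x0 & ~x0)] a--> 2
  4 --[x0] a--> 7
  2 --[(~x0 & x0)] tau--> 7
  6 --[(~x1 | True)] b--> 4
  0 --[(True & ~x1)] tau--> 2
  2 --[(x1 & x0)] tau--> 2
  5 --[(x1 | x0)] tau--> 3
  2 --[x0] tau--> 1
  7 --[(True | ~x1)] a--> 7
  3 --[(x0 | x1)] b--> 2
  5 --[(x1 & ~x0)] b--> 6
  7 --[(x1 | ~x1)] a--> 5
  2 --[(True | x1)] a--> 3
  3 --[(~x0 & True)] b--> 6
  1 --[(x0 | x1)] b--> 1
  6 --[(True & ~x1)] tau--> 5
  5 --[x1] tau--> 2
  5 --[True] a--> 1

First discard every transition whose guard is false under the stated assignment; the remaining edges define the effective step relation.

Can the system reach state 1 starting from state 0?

Guard filter leaves 8 enabled edge(s).
Layer 0: {0}
Layer 1: {2}  cumulative {0,2}
Layer 2: {3}  cumulative {0,2,3}
Layer 3: {6}  cumulative {0,2,3,6}
Layer 4: {4,5}  cumulative {0,2,3,4,5,6}
Layer 5: {1}  cumulative {0,1,2,3,4,5,6}
Reachable = {0,1,2,3,4,5,6}
trace reaching 1: tau·a·b·tau·a

Answer: REACHABLE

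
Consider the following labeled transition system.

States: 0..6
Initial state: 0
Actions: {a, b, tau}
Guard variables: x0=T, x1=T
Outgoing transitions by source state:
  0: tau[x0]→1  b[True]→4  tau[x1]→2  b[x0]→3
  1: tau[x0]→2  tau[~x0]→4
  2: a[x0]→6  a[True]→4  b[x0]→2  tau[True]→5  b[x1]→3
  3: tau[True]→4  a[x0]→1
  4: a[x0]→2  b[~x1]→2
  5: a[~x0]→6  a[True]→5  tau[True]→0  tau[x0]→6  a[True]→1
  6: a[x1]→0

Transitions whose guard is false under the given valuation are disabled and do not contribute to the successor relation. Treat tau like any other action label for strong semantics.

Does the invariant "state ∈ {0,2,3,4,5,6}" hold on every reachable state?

Inv-set: {0,2,3,4,5,6}
Reach set: {0,1,2,3,4,5,6}
  0: ok
  1: ✗ unsafe
  2: ok
  3: ok
  4: ok
  5: ok
  6: ok
reach 1 via tau — violates

Answer: INVARIANT VIOLATED at state 1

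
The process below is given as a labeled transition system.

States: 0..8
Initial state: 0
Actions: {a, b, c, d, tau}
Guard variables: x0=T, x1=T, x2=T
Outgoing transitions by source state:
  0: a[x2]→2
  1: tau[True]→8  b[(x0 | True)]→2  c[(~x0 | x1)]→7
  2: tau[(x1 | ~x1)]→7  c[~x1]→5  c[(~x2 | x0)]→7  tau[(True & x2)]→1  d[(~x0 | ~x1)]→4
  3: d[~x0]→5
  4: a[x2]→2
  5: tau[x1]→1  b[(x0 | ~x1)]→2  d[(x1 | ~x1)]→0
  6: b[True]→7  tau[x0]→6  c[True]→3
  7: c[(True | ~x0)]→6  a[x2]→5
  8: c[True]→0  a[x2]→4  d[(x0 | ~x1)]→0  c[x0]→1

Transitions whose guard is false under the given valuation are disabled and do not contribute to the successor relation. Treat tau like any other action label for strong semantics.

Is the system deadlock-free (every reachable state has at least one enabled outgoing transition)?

R = {0,1,2,3,4,5,6,7,8}
  0: a→2  [deg 1]
  1: b→2  c→7  tau→8  [deg 3]
  2: c→7  tau→1  tau→7  [deg 3]
  3: ∅  [no exit]
  4: a→2  [deg 1]
  5: b→2  d→0  tau→1  [deg 3]
  6: b→7  c→3  tau→6  [deg 3]
  7: a→5  c→6  [deg 2]
  8: a→4  c→0  c→1  d→0  [deg 4]
Path to 3: a·tau·c·c

Answer: DEADLOCK at state 3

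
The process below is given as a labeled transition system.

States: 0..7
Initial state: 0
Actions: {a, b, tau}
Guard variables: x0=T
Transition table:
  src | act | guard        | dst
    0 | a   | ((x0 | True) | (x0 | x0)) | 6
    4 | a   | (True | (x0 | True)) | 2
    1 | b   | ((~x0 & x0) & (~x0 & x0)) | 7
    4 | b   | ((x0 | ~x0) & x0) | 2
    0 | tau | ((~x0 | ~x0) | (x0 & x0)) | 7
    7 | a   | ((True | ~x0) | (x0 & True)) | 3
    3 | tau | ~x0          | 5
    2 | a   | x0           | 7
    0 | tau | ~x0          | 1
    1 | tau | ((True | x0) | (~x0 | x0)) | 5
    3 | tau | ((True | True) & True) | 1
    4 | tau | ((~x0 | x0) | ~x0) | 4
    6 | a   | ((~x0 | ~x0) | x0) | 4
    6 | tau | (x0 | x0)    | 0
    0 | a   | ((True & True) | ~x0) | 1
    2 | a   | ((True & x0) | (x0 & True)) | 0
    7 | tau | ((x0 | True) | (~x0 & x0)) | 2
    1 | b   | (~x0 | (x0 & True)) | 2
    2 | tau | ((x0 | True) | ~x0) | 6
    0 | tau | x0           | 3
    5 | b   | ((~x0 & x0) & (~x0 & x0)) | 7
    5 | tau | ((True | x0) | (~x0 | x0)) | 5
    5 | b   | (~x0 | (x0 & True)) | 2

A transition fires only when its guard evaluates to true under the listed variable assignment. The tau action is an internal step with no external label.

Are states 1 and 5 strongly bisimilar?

Answer: BISIMILAR

Trace:
Bisimulation quotient by refinement:
  π0 = {{0,1,2,3,4,5,6,7}}
  π1 = {{0,2,6,7},{1,5},{3},{4}}
  π2 = {{0},{1,5},{2},{3},{4},{6},{7}}
7 equivalence class(es) (converged in 3)
[1]={1,5}  [5]={1,5}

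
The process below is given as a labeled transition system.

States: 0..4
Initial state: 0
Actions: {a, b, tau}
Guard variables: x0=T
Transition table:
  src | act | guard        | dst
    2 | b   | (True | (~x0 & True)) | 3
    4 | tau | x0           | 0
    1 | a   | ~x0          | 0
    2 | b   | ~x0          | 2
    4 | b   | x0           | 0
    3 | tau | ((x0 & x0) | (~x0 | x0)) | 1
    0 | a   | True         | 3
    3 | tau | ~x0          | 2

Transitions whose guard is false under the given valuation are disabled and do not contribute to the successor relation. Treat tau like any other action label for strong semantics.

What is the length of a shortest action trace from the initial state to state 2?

Answer: UNREACHABLE

Analysis:
Breadth-first toward 2:
  L0 = {0}
  L1 = {3}
  L2 = {1}
2 never appears.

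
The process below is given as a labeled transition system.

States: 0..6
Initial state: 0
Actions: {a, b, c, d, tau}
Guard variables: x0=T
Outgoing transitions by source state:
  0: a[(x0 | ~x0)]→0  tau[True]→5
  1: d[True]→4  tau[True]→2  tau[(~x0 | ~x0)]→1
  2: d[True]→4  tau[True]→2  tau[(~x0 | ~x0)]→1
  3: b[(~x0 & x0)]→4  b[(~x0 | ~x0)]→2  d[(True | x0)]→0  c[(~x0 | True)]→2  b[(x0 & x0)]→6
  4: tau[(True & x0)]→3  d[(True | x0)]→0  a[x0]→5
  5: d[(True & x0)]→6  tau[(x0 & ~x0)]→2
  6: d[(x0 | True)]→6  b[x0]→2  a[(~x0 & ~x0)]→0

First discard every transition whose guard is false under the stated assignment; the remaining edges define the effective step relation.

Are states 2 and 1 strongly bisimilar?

Bisimulation quotient by refinement:
  P[0] = {{0,1,2,3,4,5,6}}
  P[1] = {{0},{1,2},{3},{4},{5},{6}}
stable after 2 split(s): 6 block(s)
[2]={1,2}  [1]={1,2}

Answer: BISIMILAR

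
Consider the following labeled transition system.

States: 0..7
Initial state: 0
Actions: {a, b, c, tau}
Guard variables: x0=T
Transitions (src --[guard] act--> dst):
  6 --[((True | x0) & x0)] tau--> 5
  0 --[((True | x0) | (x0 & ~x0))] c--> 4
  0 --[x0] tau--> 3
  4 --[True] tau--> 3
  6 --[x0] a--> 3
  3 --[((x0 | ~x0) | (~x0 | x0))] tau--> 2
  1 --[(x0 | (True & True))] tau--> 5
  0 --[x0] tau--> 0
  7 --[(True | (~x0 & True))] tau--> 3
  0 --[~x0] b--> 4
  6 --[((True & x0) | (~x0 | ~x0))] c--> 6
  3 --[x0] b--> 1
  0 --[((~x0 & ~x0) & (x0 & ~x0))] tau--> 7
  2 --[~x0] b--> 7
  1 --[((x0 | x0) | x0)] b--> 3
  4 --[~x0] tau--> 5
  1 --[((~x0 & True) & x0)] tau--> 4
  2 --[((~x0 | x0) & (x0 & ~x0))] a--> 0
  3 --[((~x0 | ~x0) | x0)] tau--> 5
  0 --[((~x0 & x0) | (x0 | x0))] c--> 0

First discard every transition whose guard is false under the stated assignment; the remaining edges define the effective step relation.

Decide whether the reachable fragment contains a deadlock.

Answer: DEADLOCK at state 2

Working:
Reach set: {0,1,2,3,4,5}
  0: c→0  c→4  tau→0  tau→3  [4 out]
  1: b→3  tau→5  [2 out]
  2: ∅  [STUCK]
  3: b→1  tau→2  tau→5  [3 out]
  4: tau→3  [1 out]
  5: ∅  [STUCK]
Path to 2: tau·tau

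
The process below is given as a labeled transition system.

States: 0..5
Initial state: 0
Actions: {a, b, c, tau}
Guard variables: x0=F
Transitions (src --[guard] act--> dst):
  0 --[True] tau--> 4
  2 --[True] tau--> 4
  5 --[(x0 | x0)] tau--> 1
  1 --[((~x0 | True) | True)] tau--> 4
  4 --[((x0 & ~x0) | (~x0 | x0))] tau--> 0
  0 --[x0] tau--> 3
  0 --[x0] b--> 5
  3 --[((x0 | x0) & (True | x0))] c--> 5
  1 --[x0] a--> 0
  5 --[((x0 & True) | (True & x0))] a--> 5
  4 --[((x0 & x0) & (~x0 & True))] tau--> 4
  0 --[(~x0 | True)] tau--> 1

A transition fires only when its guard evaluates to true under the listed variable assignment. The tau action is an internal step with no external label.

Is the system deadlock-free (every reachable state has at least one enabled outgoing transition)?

Answer: DEADLOCK-FREE

Trace:
Reach set: {0,1,4}
  0: tau→1  tau→4  [2 exit(s)]
  1: tau→4  [1 exit(s)]
  4: tau→0  [1 exit(s)]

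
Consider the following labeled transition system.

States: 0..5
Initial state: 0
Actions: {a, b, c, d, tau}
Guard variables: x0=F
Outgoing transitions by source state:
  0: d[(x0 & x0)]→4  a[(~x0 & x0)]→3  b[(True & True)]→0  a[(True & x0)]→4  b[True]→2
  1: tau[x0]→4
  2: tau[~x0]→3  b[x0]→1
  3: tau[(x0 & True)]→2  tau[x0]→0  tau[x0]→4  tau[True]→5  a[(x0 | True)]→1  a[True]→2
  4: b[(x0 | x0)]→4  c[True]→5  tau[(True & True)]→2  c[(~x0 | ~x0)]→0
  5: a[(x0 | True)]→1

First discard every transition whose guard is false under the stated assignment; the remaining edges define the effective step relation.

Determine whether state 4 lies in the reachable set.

After dropping false guards: 10 live edges.
Layer 0: {0}
Layer 1: {2}  now seen {0,2}
Layer 2: {3}  now seen {0,2,3}
Layer 3: {1,5}  now seen {0,1,2,3,5}
R = {0,1,2,3,5}

Answer: UNREACHABLE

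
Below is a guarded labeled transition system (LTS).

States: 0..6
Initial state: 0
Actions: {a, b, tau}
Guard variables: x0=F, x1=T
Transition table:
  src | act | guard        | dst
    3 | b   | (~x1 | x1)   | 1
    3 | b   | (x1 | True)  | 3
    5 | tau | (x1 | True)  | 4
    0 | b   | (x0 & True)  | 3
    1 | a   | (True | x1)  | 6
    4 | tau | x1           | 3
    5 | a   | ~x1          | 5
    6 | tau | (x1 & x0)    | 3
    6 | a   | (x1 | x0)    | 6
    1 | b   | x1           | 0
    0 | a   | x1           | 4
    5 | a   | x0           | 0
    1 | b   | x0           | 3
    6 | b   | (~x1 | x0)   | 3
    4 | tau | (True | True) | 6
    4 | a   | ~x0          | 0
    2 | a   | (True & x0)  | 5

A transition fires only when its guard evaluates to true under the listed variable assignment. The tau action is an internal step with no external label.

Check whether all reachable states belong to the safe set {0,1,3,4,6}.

Inv-set: {0,1,3,4,6}
Reach set: {0,1,3,4,6}
  0: ok
  1: ok
  3: ok
  4: ok
  6: ok

Answer: INVARIANT HOLDS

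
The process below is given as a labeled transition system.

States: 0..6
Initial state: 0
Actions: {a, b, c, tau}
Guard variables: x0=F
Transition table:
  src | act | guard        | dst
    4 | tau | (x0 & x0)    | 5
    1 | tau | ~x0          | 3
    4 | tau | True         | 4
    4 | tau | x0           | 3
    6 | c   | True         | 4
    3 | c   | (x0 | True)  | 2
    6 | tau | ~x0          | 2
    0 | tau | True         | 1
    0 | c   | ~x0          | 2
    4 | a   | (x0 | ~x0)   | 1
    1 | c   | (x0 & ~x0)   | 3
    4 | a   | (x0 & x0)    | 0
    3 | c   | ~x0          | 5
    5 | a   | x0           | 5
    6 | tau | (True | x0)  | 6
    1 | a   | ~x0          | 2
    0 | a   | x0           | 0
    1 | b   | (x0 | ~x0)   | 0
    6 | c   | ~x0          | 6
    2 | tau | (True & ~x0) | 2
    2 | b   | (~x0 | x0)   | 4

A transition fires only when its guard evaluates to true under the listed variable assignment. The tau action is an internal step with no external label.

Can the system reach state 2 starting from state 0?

Answer: REACHABLE

Working:
After dropping false guards: 15 live edges.
depth 0: {0}
depth 1: {1,2}  total {0,1,2}
depth 2: {3,4}  total {0,1,2,3,4}
depth 3: {5}  total {0,1,2,3,4,5}
Reach set: {0,1,2,3,4,5}
trace reaching 2: c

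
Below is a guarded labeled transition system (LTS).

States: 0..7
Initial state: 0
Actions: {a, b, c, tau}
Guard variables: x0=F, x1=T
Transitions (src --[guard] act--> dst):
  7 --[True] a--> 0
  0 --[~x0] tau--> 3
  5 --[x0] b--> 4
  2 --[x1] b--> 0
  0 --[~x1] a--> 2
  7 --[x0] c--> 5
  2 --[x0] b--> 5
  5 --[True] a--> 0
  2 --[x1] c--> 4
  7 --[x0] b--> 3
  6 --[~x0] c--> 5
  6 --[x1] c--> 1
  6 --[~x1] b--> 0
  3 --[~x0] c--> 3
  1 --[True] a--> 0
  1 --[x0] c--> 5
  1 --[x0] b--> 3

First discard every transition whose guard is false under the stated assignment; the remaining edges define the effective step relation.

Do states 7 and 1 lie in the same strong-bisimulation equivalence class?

Answer: BISIMILAR

Analysis:
Refine partition for ~:
  P[0] = {{0,1,2,3,4,5,6,7}}
  P[1] = {{0},{1,5,7},{2},{3,6},{4}}
  P[2] = {{0},{1,5,7},{2},{3},{4},{6}}
6 equivalence class(es) (converged in 3)
[7]={1,5,7}  [1]={1,5,7}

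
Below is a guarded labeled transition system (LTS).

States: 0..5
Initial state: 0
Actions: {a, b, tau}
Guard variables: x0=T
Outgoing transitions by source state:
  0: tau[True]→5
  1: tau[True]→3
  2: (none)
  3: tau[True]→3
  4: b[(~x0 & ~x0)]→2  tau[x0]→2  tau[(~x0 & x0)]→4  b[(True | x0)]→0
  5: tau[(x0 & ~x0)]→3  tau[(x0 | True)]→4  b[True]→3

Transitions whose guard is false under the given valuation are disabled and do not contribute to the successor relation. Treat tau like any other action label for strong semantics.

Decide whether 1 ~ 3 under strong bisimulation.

Answer: BISIMILAR

Analysis:
Compute ~ classes (split until stable):
  π0 = {{0,1,2,3,4,5}}
  π1 = {{0,1,3},{2},{4,5}}
  π2 = {{0},{1,3},{2},{4},{5}}
5 equivalence class(es) (converged in 3)
class of 1: {1,3}; class of 3: {1,3}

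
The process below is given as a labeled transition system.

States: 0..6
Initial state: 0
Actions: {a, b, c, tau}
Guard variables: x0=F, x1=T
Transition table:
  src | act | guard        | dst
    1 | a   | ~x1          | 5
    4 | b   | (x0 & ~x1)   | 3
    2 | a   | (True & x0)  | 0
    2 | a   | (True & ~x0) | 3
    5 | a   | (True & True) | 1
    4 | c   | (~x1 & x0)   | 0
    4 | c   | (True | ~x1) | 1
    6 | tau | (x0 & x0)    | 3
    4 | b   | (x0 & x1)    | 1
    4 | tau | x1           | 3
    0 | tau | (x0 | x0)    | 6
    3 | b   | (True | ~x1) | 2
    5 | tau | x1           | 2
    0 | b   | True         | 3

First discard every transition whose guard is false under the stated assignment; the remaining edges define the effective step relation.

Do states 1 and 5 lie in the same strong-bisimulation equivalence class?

Refine partition for ~:
  P[0] = {{0,1,2,3,4,5,6}}
  P[1] = {{0,3},{1,6},{2},{4},{5}}
  P[2] = {{0},{1,6},{2},{3},{4},{5}}
6 equivalence class(es) (converged in 3)
1∈{1,6}, 5∈{5}

Answer: NOT BISIMILAR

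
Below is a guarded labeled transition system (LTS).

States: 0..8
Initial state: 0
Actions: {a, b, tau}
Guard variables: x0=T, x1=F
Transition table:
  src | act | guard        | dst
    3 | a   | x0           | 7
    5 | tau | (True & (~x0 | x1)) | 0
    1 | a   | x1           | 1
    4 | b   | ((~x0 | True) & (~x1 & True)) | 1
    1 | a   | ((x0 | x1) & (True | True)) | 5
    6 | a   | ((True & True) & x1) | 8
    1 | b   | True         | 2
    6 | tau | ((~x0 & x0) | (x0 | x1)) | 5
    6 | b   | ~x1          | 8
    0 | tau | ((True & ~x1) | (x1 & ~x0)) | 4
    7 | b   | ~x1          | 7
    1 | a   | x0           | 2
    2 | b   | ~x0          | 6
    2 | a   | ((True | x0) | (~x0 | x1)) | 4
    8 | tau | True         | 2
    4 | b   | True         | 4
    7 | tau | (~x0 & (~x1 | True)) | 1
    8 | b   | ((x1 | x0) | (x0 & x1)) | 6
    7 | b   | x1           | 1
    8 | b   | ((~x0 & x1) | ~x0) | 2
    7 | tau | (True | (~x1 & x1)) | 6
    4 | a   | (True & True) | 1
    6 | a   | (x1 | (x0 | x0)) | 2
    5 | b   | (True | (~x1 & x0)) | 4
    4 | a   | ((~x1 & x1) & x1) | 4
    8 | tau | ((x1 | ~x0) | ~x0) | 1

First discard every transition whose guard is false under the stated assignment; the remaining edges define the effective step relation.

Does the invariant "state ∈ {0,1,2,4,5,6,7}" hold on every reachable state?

Answer: INVARIANT HOLDS

Analysis:
Safe = {0,1,2,4,5,6,7}
Reach set: {0,1,2,4,5}
  0: ok
  1: ok
  2: ok
  4: ok
  5: ok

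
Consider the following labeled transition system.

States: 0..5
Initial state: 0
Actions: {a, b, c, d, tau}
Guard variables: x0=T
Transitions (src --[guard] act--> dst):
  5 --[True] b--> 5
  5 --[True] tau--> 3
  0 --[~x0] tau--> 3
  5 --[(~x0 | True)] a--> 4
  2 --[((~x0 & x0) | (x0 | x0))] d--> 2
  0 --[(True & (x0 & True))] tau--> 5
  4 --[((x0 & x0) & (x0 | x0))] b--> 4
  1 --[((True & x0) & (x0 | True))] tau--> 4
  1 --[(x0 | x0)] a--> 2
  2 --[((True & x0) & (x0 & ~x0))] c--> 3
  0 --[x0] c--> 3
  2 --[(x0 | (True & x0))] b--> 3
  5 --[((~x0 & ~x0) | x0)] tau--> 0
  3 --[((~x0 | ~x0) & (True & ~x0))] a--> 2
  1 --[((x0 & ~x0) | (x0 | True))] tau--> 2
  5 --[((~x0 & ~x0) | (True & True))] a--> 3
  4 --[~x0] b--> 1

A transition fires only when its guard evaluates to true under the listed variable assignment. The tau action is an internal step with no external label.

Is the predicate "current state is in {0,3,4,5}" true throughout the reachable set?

Answer: INVARIANT HOLDS

Trace:
Inv-set: {0,3,4,5}
Reachable = {0,3,4,5}
  0: ✓
  3: ✓
  4: ✓
  5: ✓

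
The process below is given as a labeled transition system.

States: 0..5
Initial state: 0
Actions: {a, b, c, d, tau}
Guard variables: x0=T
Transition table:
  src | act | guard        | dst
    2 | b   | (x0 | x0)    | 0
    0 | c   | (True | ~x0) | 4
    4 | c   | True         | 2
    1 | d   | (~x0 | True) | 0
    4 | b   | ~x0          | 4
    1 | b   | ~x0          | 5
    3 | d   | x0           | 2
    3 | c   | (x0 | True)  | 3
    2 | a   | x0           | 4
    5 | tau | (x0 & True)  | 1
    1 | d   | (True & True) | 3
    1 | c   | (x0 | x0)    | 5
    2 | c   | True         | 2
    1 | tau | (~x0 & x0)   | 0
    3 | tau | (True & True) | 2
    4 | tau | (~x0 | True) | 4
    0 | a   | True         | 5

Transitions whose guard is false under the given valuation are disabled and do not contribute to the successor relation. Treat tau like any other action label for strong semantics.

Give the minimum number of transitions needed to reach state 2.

Answer: 2

Working:
Layered search for 2:
  depth 0: {0}
  depth 1: {4,5}
  depth 2: {1,2}
depth(2)=2, e.g. c·c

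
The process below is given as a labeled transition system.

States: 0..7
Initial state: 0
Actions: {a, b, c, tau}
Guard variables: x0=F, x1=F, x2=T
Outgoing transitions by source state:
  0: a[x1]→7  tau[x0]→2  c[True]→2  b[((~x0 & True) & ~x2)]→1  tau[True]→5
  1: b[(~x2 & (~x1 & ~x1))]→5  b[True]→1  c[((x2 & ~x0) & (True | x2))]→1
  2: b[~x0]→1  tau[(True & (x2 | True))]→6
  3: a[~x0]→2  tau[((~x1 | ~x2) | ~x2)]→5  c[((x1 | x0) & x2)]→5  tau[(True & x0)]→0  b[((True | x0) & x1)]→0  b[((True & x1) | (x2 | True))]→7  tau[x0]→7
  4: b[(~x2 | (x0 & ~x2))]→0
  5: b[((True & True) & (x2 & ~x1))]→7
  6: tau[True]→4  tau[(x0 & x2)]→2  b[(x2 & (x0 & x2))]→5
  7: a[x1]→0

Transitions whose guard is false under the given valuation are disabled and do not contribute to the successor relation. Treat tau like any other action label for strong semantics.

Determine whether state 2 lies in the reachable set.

Answer: REACHABLE

Trace:
Guard filter leaves 11 enabled edge(s).
L0 = {0}
L1 = {2,5}  total {0,2,5}
L2 = {1,6,7}  total {0,1,2,5,6,7}
L3 = {4}  total {0,1,2,4,5,6,7}
R = {0,1,2,4,5,6,7}
witness 2: c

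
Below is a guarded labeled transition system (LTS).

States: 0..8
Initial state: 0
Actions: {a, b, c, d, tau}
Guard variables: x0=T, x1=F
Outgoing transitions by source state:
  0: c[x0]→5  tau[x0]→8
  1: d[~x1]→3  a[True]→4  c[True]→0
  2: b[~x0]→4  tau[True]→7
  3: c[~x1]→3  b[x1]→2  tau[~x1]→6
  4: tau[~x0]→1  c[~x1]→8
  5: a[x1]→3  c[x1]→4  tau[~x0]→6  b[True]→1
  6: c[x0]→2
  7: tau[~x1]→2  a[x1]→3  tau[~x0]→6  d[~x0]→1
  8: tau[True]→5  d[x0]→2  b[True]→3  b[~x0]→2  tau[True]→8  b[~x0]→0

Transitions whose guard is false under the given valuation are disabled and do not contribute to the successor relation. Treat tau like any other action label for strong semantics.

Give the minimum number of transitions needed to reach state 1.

BFS to 1:
  L0 = {0}
  L1 = {5,8}
  L2 = {1,2,3}
depth(1)=2, e.g. c·b

Answer: 2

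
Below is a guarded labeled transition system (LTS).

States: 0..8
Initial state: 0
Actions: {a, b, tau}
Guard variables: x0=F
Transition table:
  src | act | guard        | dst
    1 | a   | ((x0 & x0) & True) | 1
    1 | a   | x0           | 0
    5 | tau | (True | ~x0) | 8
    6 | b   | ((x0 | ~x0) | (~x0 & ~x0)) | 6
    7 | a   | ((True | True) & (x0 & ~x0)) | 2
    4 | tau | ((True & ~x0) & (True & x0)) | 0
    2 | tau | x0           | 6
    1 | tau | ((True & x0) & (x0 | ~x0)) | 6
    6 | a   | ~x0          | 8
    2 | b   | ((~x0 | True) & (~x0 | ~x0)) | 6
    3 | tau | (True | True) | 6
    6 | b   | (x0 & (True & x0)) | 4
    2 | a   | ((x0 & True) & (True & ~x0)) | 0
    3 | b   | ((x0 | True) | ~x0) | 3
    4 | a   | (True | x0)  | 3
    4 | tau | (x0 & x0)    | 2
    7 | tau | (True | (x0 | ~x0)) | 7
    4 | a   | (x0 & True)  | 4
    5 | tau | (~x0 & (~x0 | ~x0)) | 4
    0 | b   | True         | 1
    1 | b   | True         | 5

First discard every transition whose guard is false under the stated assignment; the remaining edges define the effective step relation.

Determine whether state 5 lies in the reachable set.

Answer: REACHABLE

Analysis:
After dropping false guards: 11 live edges.
Layer 0: {0}
Layer 1: {1}  total {0,1}
Layer 2: {5}  total {0,1,5}
Layer 3: {4,8}  total {0,1,4,5,8}
Layer 4: {3}  total {0,1,3,4,5,8}
Layer 5: {6}  total {0,1,3,4,5,6,8}
R = {0,1,3,4,5,6,8}
trace reaching 5: b·b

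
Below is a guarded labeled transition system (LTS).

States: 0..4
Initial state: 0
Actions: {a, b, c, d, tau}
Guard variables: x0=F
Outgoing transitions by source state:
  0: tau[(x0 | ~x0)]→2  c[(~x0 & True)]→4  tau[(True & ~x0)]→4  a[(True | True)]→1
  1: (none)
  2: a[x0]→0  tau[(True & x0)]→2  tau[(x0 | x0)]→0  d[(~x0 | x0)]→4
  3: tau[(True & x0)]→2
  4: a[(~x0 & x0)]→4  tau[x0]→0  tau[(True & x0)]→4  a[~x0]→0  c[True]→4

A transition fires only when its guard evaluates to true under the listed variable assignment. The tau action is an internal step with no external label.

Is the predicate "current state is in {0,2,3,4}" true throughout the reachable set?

Allowed set {0,2,3,4}
Reach set: {0,1,2,4}
  0: safe
  1: outside
  2: safe
  4: safe
witness against invariant: a → 1

Answer: INVARIANT VIOLATED at state 1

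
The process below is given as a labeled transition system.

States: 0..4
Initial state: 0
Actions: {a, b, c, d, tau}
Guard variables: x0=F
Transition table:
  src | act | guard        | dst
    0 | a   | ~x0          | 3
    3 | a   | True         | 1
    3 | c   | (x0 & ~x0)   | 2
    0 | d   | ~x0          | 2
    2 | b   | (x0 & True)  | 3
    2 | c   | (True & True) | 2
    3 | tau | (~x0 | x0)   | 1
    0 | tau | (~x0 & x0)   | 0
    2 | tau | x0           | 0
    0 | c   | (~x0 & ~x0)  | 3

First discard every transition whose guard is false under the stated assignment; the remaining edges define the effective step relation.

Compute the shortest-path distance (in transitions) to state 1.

Answer: 2

Working:
BFS to 1:
  depth 0: {0}
  depth 1: {2,3}
  depth 2: {1}
first hit 1 at d=2 via a·a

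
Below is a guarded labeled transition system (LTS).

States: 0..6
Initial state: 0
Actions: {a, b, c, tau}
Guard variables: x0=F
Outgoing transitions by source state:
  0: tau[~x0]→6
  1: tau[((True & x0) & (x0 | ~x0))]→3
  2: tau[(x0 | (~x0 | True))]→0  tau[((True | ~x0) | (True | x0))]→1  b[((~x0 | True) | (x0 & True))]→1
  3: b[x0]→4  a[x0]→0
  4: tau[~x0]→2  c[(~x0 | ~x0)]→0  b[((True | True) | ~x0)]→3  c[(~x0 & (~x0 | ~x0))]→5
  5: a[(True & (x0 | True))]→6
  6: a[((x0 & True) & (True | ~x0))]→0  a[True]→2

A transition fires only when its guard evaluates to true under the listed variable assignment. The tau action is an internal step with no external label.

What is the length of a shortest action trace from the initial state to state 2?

BFS to 2:
  L0 = {0}
  L1 = {6}
  L2 = {2}
first hit 2 at d=2 via tau·a

Answer: 2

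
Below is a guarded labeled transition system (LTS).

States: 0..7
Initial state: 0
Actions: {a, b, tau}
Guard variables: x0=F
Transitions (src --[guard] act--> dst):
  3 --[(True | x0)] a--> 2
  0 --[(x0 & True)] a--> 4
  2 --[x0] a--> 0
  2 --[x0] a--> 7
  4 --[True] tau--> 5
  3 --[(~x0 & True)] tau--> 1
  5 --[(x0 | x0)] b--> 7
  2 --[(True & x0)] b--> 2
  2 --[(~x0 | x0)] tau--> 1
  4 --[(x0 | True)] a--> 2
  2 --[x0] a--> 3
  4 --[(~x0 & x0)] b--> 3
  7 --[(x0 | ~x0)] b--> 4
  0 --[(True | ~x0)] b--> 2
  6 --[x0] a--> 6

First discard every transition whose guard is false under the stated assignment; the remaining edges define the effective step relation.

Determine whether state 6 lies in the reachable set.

Answer: UNREACHABLE

Trace:
Guard filter leaves 7 enabled edge(s).
depth 0: {0}
depth 1: {2}  cumulative {0,2}
depth 2: {1}  cumulative {0,1,2}
Reachable = {0,1,2}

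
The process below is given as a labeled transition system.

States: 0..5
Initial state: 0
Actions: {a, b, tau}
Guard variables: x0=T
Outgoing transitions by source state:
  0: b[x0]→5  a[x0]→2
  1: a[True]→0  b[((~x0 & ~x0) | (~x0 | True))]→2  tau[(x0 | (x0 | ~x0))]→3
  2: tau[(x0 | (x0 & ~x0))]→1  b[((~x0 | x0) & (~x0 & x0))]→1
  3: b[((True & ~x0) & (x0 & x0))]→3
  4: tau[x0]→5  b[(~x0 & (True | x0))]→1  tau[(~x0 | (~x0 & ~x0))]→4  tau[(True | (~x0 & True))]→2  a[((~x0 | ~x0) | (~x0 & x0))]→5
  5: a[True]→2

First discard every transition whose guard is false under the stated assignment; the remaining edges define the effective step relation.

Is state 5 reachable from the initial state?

Answer: REACHABLE

Working:
After dropping false guards: 9 live edges.
L0 = {0}
L1 = {2,5}  now seen {0,2,5}
L2 = {1}  now seen {0,1,2,5}
L3 = {3}  now seen {0,1,2,3,5}
Reachable = {0,1,2,3,5}
trace reaching 5: b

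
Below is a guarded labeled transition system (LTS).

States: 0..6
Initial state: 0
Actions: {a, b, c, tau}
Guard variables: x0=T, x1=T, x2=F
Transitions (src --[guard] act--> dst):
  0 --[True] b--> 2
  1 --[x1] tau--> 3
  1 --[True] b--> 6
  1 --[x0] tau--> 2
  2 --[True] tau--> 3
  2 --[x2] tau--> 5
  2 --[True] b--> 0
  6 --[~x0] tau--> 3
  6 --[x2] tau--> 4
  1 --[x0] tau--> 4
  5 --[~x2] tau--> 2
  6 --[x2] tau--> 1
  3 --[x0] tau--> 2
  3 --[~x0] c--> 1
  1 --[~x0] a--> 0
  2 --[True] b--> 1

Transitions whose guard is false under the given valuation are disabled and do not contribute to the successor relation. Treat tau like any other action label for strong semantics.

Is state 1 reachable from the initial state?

After dropping false guards: 10 live edges.
L0 = {0}
L1 = {2}  cumulative {0,2}
L2 = {1,3}  cumulative {0,1,2,3}
L3 = {4,6}  cumulative {0,1,2,3,4,6}
Reachable = {0,1,2,3,4,6}
Path to 1: b·b

Answer: REACHABLE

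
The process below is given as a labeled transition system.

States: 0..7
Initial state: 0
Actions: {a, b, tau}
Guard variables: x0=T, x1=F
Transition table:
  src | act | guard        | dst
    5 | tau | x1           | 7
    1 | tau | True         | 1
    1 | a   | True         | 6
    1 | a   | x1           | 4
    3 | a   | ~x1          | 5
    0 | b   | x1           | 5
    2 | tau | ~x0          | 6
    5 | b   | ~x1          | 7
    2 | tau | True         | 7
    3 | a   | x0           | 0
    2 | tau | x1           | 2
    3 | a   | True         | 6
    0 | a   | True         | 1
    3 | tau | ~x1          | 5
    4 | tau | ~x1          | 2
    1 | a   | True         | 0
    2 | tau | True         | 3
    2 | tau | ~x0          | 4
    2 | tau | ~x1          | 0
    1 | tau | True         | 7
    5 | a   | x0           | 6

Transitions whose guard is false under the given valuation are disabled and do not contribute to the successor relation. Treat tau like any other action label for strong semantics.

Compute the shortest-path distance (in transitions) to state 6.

Breadth-first toward 6:
  L0 = {0}
  L1 = {1}
  L2 = {6,7}
6 enters at depth 2; path a·a

Answer: 2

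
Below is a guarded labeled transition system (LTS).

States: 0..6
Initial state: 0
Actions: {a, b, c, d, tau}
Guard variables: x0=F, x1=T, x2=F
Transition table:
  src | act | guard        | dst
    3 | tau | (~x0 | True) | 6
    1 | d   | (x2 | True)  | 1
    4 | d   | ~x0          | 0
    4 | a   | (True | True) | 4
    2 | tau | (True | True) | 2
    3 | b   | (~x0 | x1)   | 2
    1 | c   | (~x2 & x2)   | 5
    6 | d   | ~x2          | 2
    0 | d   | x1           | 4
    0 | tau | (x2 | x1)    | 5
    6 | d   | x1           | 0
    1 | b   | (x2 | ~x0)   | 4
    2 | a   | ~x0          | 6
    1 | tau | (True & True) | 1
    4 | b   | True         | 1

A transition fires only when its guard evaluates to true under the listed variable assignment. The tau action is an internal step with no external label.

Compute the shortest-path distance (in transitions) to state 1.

Layered search for 1:
  Layer 0: {0}
  Layer 1: {4,5}
  Layer 2: {1}
1 enters at depth 2; path d·b

Answer: 2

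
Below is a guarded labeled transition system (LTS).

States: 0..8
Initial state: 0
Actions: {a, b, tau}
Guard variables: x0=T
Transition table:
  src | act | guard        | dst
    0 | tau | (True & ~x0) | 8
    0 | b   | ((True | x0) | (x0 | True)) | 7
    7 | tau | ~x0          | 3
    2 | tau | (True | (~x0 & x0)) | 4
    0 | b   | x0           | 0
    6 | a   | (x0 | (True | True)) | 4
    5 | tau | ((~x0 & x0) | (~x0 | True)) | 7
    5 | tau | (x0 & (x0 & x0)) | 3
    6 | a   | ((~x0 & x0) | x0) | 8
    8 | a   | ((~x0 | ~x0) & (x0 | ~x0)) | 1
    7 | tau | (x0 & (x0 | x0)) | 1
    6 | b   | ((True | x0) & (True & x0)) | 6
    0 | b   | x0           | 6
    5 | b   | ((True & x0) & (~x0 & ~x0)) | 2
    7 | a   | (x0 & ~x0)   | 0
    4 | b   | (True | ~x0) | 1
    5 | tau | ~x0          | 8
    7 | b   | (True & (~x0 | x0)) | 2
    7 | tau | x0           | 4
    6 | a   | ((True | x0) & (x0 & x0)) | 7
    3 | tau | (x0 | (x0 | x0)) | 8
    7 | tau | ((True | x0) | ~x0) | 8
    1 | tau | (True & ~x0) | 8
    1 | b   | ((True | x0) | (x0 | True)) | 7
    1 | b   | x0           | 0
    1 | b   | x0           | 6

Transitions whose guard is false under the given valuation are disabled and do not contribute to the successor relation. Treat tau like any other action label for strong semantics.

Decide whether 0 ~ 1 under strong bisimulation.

Compute ~ classes (split until stable):
  round 0: {{0,1,2,3,4,5,6,7,8}}
  round 1: {{0,1,4},{2,3,5},{6},{7},{8}}
  round 2: {{0,1},{2},{3},{4},{5},{6},{7},{8}}
8 equivalence class(es) (converged in 3)
class of 0: {0,1}; class of 1: {0,1}

Answer: BISIMILAR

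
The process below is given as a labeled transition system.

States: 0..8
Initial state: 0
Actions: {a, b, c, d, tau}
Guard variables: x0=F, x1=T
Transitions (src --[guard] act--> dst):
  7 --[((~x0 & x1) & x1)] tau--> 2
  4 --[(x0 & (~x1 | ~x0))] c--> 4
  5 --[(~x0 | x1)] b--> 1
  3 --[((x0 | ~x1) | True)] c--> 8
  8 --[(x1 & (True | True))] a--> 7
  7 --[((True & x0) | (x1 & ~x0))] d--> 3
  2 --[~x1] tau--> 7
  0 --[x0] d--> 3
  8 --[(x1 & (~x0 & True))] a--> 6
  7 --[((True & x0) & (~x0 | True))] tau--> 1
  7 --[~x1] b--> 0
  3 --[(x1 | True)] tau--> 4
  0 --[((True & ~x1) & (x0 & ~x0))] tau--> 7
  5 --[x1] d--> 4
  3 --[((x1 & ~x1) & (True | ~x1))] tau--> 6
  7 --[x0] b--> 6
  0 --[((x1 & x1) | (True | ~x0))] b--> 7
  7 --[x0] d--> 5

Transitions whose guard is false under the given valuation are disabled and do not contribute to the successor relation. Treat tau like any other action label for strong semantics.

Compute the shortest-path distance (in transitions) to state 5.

Answer: UNREACHABLE

Analysis:
BFS to 5:
  depth 0: {0}
  depth 1: {7}
  depth 2: {2,3}
  depth 3: {4,8}
  depth 4: {6}
5 never appears.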